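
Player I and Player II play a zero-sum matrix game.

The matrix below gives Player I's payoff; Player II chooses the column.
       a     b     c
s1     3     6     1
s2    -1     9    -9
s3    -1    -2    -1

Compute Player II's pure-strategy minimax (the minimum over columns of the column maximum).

1

The worst case (largest entry) in each column is a: 3, b: 9, c: 1.
The best (smallest) of these is 1.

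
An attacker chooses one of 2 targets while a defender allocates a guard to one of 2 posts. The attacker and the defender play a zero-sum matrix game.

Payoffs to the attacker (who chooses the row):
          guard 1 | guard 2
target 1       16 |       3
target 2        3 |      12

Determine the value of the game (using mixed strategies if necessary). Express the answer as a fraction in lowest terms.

183/22

Row minima are 3 and 3, so the attacker's maximin is 3; column maxima are 16 and 12, so the defender's minimax is 12. These differ, so the equilibrium is in mixed strategies.
Let the attacker play target 1 with probability p. The defender is indifferent when 16p + 3(1−p) = 3p + 12(1−p), giving p = 9/22.
Let the defender play guard 1 with probability q. The attacker is indifferent when 16q + 3(1−q) = 3q + 12(1−q), giving q = 9/22.
The value is 16·(9/22) + (3)·(13/22) = 183/22.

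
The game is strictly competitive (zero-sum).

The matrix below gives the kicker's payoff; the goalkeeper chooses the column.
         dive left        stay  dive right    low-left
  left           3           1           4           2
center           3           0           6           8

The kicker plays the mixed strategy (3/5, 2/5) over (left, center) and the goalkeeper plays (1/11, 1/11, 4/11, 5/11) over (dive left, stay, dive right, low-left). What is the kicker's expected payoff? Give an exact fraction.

224/55

Against (1/11, 1/11, 4/11, 5/11), each row's expected payoff is left: 30/11; center: 67/11.
Taking the (3/5, 2/5)-weighted average: (3/5)·(30/11) + (2/5)·(67/11) = 224/55.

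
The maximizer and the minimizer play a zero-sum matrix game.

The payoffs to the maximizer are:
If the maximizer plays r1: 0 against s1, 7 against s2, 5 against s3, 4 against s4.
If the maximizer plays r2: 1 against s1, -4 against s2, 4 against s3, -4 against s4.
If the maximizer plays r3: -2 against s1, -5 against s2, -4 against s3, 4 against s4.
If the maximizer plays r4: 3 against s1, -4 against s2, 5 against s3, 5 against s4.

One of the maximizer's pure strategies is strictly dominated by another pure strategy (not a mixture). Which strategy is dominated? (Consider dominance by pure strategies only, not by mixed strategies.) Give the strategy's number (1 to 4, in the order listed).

Compare r3 with r4: 3 > -2, -4 > -5, 5 > -4, 5 > 4.
So r4 strictly dominates r3 for the maximizer; r3 is strictly dominated.

3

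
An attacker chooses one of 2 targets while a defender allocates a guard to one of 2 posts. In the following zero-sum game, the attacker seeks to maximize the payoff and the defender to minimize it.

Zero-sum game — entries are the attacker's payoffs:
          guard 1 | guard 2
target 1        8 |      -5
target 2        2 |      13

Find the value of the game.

19/4

Row minima are -5 and 2, so the attacker's maximin is 2; column maxima are 8 and 13, so the defender's minimax is 8. These differ, so the equilibrium is in mixed strategies.
Let the attacker play target 1 with probability p. The defender is indifferent when 8p + 2(1−p) = −5p + 13(1−p), giving p = 11/24.
Let the defender play guard 1 with probability q. The attacker is indifferent when 8q − 5(1−q) = 2q + 13(1−q), giving q = 3/4.
The value is 8·(3/4) + (-5)·(1/4) = 19/4.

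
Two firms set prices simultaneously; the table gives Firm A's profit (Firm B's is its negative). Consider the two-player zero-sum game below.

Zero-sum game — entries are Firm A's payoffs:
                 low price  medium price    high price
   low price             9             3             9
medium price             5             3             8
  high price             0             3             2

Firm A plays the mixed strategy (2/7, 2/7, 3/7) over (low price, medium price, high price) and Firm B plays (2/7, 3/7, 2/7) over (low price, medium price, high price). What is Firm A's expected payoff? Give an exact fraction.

199/49

Against (2/7, 3/7, 2/7), each row's expected payoff is low price: 45/7; medium price: 5; high price: 13/7.
Taking the (2/7, 2/7, 3/7)-weighted average: (2/7)·(45/7) + (2/7)·(5) + (3/7)·(13/7) = 199/49.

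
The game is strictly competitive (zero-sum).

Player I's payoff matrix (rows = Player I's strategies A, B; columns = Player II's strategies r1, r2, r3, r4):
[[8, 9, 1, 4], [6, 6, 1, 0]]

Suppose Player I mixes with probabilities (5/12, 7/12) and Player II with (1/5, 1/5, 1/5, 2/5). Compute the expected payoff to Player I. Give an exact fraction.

Against (1/5, 1/5, 1/5, 2/5), each row's expected payoff is A: 26/5; B: 13/5.
Taking the (5/12, 7/12)-weighted average: (5/12)·(26/5) + (7/12)·(13/5) = 221/60.

221/60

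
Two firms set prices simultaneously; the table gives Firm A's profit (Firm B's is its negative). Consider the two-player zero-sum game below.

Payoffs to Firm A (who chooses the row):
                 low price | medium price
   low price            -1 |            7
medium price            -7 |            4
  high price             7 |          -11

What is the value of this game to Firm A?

Row medium price is strictly dominated by row low price, so Firm A never plays it.
The remaining 2×2 game on (low price, high price) × (low price, medium price) has no saddle point. Let Firm A play low price with probability p; indifference gives −p + 7(1−p) = 7p − 11(1−p), so p = 9/13.
Similarly Firm B's optimal q on low price is 9/13, and the value is -1·(9/13) + (7)·(4/13) = 19/13.

19/13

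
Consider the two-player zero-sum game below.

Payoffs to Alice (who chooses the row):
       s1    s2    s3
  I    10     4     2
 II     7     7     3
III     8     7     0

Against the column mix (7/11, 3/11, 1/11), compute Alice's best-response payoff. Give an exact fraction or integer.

I: (10)·(7/11) + (4)·(3/11) + (2)·(1/11) = 84/11.
II: (7)·(7/11) + (7)·(3/11) + (3)·(1/11) = 73/11.
III: (8)·(7/11) + (7)·(3/11) + (0)·(1/11) = 7.
The best pure response is I with expected payoff 84/11.

84/11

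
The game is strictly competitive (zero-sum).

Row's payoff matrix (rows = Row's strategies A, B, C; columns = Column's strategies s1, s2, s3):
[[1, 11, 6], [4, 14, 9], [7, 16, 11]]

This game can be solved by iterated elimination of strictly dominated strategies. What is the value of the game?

7

Row A is strictly dominated by row B (4>1, 14>11, 9>6); eliminate A.
Row B is strictly dominated by row C (7>4, 16>14, 11>9); eliminate B.
Column s2 is strictly dominated by s1 for Column (7<16); eliminate s2.
Column s3 is strictly dominated by s1 for Column (7<11); eliminate s3.
Only (C, s1) remains, with payoff 7.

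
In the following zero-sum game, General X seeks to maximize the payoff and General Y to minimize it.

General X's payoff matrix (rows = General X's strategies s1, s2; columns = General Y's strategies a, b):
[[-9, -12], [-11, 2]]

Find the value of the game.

-75/8

Row minima are -12 and -11, so General X's maximin is -11; column maxima are -9 and 2, so General Y's minimax is -9. These differ, so the equilibrium is in mixed strategies.
Let General X play s1 with probability p. General Y is indifferent when −9p − 11(1−p) = −12p + 2(1−p), giving p = 13/16.
Let General Y play a with probability q. General X is indifferent when −9q − 12(1−q) = −11q + 2(1−q), giving q = 7/8.
The value is -9·(7/8) + (-12)·(1/8) = -75/8.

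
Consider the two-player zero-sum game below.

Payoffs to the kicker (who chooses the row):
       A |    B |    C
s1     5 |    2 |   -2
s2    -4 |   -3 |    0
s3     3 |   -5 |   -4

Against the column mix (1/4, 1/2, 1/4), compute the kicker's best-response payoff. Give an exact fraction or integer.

s1: (5)·(1/4) + (2)·(1/2) + (-2)·(1/4) = 7/4.
s2: (-4)·(1/4) + (-3)·(1/2) + (0)·(1/4) = -5/2.
s3: (3)·(1/4) + (-5)·(1/2) + (-4)·(1/4) = -11/4.
The best pure response is s1 with expected payoff 7/4.

7/4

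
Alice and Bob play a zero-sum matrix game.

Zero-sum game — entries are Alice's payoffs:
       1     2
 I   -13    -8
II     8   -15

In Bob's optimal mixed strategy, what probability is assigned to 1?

Row minima are -13 and -15, so Alice's maximin is -13; column maxima are 8 and -8, so Bob's minimax is -8. These differ, so the equilibrium is in mixed strategies.
Let Bob play 1 with probability q. Alice is indifferent when −13q − 8(1−q) = 8q − 15(1−q), giving q = 1/4.

1/4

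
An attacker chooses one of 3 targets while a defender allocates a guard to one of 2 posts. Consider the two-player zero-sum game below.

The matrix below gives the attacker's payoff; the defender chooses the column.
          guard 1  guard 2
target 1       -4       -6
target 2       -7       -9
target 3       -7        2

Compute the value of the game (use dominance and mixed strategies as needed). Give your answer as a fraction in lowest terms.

-50/11

Row target 2 is strictly dominated by row target 1, so the attacker never plays it.
The remaining 2×2 game on (target 1, target 3) × (guard 1, guard 2) has no saddle point. Let the attacker play target 1 with probability p; indifference gives −4p − 7(1−p) = −6p + 2(1−p), so p = 9/11.
Similarly the defender's optimal q on guard 1 is 8/11, and the value is -4·(8/11) + (-6)·(3/11) = -50/11.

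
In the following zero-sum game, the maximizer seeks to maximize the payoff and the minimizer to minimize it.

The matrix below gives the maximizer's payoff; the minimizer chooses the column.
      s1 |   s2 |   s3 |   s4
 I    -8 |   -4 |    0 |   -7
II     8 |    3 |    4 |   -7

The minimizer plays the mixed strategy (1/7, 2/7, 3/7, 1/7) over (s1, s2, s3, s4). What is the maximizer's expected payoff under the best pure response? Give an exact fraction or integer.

19/7

I: (-8)·(1/7) + (-4)·(2/7) + (0)·(3/7) + (-7)·(1/7) = -23/7.
II: (8)·(1/7) + (3)·(2/7) + (4)·(3/7) + (-7)·(1/7) = 19/7.
The best pure response is II with expected payoff 19/7.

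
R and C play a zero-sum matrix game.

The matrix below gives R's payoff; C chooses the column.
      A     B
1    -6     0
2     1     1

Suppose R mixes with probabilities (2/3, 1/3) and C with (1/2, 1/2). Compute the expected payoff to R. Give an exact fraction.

-5/3

Against (1/2, 1/2), each row's expected payoff is 1: -3; 2: 1.
Taking the (2/3, 1/3)-weighted average: (2/3)·(-3) + (1/3)·(1) = -5/3.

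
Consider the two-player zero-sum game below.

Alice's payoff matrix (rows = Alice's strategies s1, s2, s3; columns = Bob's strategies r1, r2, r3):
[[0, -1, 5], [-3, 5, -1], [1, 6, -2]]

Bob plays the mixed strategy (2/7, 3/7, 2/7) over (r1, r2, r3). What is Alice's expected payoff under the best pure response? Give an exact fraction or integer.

s1: (0)·(2/7) + (-1)·(3/7) + (5)·(2/7) = 1.
s2: (-3)·(2/7) + (5)·(3/7) + (-1)·(2/7) = 1.
s3: (1)·(2/7) + (6)·(3/7) + (-2)·(2/7) = 16/7.
The best pure response is s3 with expected payoff 16/7.

16/7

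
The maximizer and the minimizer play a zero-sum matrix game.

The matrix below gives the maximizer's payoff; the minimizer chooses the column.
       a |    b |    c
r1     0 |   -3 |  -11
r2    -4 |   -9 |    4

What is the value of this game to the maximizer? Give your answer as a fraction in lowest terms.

-37/7

Column a is strictly dominated by b for the minimizer (it gives the maximizer more in every row).
The remaining 2×2 game on (r1, r2) × (b, c) has no saddle point. Let the maximizer play r1 with probability p; indifference gives −3p − 9(1−p) = −11p + 4(1−p), so p = 13/21.
Similarly the minimizer's optimal q on b is 5/7, and the value is -3·(5/7) + (-11)·(2/7) = -37/7.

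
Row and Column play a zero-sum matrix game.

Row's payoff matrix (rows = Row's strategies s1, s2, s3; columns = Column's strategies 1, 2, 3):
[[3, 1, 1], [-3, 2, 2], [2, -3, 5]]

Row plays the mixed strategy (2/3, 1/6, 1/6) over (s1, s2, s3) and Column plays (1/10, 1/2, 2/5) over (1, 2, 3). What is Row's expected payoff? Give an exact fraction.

Against (1/10, 1/2, 2/5), each row's expected payoff is s1: 6/5; s2: 3/2; s3: 7/10.
Taking the (2/3, 1/6, 1/6)-weighted average: (2/3)·(6/5) + (1/6)·(3/2) + (1/6)·(7/10) = 7/6.

7/6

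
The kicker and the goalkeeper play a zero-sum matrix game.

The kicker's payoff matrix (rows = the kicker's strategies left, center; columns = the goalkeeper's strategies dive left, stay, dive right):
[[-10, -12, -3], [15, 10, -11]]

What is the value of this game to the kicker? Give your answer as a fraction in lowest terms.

-27/5

Column dive left is strictly dominated by stay for the goalkeeper (it gives the kicker more in every row).
The remaining 2×2 game on (left, center) × (stay, dive right) has no saddle point. Let the kicker play left with probability p; indifference gives −12p + 10(1−p) = −3p − 11(1−p), so p = 7/10.
Similarly the goalkeeper's optimal q on stay is 4/15, and the value is -12·(4/15) + (-3)·(11/15) = -27/5.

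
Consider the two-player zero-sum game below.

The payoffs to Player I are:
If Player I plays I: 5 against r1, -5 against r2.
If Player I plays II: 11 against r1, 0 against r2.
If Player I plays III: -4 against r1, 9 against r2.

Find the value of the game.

Row I is strictly dominated by row II, so Player I never plays it.
The remaining 2×2 game on (II, III) × (r1, r2) has no saddle point. Let Player I play II with probability p; indifference gives 11p − 4(1−p) = 9(1−p), so p = 13/24.
Similarly Player II's optimal q on r1 is 3/8, and the value is 11·(3/8) + (0)·(5/8) = 33/8.

33/8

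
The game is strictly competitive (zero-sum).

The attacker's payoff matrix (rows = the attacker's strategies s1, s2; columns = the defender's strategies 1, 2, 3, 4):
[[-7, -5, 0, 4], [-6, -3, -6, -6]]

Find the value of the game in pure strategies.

Row minima: -7, -6 → the attacker's maximin is -6.
Column maxima: -6, -3, 0, 4 → the defender's minimax is -6.
They coincide at (s2, 1), so the value is -6.

-6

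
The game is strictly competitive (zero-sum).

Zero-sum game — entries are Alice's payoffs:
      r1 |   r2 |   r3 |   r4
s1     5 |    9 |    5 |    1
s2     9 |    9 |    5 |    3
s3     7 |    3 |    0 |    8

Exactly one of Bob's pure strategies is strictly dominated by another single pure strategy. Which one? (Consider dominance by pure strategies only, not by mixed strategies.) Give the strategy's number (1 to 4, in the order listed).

Bob prefers columns that give Alice less. Compare r2 with r3: 5 < 9, 5 < 9, 0 < 3.
So r3 strictly dominates r2 for Bob; r2 is strictly dominated.

2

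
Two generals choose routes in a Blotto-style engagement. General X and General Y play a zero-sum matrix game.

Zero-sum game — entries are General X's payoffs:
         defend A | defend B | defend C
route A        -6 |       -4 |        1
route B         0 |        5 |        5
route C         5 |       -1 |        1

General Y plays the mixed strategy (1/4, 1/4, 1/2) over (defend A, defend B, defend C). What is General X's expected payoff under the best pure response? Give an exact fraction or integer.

route A: (-6)·(1/4) + (-4)·(1/4) + (1)·(1/2) = -2.
route B: (0)·(1/4) + (5)·(1/4) + (5)·(1/2) = 15/4.
route C: (5)·(1/4) + (-1)·(1/4) + (1)·(1/2) = 3/2.
The best pure response is route B with expected payoff 15/4.

15/4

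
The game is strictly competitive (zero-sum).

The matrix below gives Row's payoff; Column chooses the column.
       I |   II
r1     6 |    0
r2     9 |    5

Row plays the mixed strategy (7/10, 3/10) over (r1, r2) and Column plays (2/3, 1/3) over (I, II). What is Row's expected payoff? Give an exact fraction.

51/10

Against (2/3, 1/3), each row's expected payoff is r1: 4; r2: 23/3.
Taking the (7/10, 3/10)-weighted average: (7/10)·(4) + (3/10)·(23/3) = 51/10.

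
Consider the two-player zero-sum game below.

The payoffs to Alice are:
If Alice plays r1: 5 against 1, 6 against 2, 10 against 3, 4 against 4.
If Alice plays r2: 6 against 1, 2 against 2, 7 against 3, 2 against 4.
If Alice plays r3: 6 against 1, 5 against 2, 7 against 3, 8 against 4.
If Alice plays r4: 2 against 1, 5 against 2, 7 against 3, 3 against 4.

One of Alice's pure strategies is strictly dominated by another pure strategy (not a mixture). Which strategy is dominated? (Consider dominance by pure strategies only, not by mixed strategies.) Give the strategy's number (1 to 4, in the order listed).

4

Compare r4 with r1: 5 > 2, 6 > 5, 10 > 7, 4 > 3.
So r1 strictly dominates r4 for Alice; r4 is strictly dominated.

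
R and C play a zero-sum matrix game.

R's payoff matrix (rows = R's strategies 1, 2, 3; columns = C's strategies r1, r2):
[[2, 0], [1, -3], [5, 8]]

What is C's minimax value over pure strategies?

The worst case (largest entry) in each column is r1: 5, r2: 8.
The best (smallest) of these is 5.

5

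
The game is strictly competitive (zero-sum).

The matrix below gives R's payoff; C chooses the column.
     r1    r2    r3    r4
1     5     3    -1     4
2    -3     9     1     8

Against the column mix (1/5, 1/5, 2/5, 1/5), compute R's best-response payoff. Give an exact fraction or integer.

16/5

1: (5)·(1/5) + (3)·(1/5) + (-1)·(2/5) + (4)·(1/5) = 2.
2: (-3)·(1/5) + (9)·(1/5) + (1)·(2/5) + (8)·(1/5) = 16/5.
The best pure response is 2 with expected payoff 16/5.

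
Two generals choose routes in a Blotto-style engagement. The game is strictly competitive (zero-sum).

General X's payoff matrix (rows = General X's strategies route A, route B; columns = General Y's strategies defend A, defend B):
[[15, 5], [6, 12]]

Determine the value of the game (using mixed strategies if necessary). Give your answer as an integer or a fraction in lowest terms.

75/8

Row minima are 5 and 6, so General X's maximin is 6; column maxima are 15 and 12, so General Y's minimax is 12. These differ, so the equilibrium is in mixed strategies.
Let General X play route A with probability p. General Y is indifferent when 15p + 6(1−p) = 5p + 12(1−p), giving p = 3/8.
Let General Y play defend A with probability q. General X is indifferent when 15q + 5(1−q) = 6q + 12(1−q), giving q = 7/16.
The value is 15·(7/16) + (5)·(9/16) = 75/8.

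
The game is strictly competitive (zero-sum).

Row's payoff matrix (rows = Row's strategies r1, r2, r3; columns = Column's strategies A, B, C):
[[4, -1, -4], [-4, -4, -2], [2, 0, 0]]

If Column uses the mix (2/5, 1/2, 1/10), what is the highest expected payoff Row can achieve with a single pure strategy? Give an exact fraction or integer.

4/5

r1: (4)·(2/5) + (-1)·(1/2) + (-4)·(1/10) = 7/10.
r2: (-4)·(2/5) + (-4)·(1/2) + (-2)·(1/10) = -19/5.
r3: (2)·(2/5) + (0)·(1/2) + (0)·(1/10) = 4/5.
The best pure response is r3 with expected payoff 4/5.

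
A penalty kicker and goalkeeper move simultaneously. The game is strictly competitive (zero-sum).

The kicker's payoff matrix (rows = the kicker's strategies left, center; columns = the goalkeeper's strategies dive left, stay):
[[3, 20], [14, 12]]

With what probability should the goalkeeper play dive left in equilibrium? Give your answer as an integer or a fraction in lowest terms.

8/19

Row minima are 3 and 12, so the kicker's maximin is 12; column maxima are 14 and 20, so the goalkeeper's minimax is 14. These differ, so the equilibrium is in mixed strategies.
Let the goalkeeper play dive left with probability q. The kicker is indifferent when 3q + 20(1−q) = 14q + 12(1−q), giving q = 8/19.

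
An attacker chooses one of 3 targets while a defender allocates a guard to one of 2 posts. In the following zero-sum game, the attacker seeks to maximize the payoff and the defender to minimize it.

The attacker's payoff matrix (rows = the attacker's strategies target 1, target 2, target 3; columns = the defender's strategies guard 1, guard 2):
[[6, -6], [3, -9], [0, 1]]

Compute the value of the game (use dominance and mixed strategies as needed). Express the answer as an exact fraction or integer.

6/13

Row target 2 is strictly dominated by row target 1, so the attacker never plays it.
The remaining 2×2 game on (target 1, target 3) × (guard 1, guard 2) has no saddle point. Let the attacker play target 1 with probability p; indifference gives 6p = −6p + (1−p), so p = 1/13.
Similarly the defender's optimal q on guard 1 is 7/13, and the value is 6·(7/13) + (-6)·(6/13) = 6/13.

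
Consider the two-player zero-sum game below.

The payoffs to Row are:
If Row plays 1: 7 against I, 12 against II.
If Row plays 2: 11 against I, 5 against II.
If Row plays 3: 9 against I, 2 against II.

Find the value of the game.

Row 3 is strictly dominated by row 2, so Row never plays it.
The remaining 2×2 game on (1, 2) × (I, II) has no saddle point. Let Row play 1 with probability p; indifference gives 7p + 11(1−p) = 12p + 5(1−p), so p = 6/11.
Similarly Column's optimal q on I is 7/11, and the value is 7·(7/11) + (12)·(4/11) = 97/11.

97/11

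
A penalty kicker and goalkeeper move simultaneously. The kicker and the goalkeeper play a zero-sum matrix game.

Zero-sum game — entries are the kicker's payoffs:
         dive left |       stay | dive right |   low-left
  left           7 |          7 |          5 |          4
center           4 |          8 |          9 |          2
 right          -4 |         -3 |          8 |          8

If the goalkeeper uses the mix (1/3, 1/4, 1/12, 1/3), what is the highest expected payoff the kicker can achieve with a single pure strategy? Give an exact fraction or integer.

35/6

left: (7)·(1/3) + (7)·(1/4) + (5)·(1/12) + (4)·(1/3) = 35/6.
center: (4)·(1/3) + (8)·(1/4) + (9)·(1/12) + (2)·(1/3) = 19/4.
right: (-4)·(1/3) + (-3)·(1/4) + (8)·(1/12) + (8)·(1/3) = 5/4.
The best pure response is left with expected payoff 35/6.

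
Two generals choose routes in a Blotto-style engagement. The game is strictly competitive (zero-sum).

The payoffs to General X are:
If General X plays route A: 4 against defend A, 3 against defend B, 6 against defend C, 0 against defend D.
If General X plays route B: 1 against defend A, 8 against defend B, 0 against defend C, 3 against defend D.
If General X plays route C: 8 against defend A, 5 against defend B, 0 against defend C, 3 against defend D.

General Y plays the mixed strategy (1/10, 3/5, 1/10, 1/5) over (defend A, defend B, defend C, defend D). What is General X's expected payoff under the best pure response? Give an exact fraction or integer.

route A: (4)·(1/10) + (3)·(3/5) + (6)·(1/10) + (0)·(1/5) = 14/5.
route B: (1)·(1/10) + (8)·(3/5) + (0)·(1/10) + (3)·(1/5) = 11/2.
route C: (8)·(1/10) + (5)·(3/5) + (0)·(1/10) + (3)·(1/5) = 22/5.
The best pure response is route B with expected payoff 11/2.

11/2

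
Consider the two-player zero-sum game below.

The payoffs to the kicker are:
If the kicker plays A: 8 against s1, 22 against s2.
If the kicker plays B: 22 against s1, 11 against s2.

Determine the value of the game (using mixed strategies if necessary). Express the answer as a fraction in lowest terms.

Row minima are 8 and 11, so the kicker's maximin is 11; column maxima are 22 and 22, so the goalkeeper's minimax is 22. These differ, so the equilibrium is in mixed strategies.
Let the kicker play A with probability p. The goalkeeper is indifferent when 8p + 22(1−p) = 22p + 11(1−p), giving p = 11/25.
Let the goalkeeper play s1 with probability q. The kicker is indifferent when 8q + 22(1−q) = 22q + 11(1−q), giving q = 11/25.
The value is 8·(11/25) + (22)·(14/25) = 396/25.

396/25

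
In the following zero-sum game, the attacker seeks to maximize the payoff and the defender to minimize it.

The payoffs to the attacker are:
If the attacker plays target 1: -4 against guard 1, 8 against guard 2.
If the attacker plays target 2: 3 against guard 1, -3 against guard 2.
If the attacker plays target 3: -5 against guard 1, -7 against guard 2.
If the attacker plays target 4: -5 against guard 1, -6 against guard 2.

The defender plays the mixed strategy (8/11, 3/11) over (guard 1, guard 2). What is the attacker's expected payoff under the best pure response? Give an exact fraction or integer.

target 1: (-4)·(8/11) + (8)·(3/11) = -8/11.
target 2: (3)·(8/11) + (-3)·(3/11) = 15/11.
target 3: (-5)·(8/11) + (-7)·(3/11) = -61/11.
target 4: (-5)·(8/11) + (-6)·(3/11) = -58/11.
The best pure response is target 2 with expected payoff 15/11.

15/11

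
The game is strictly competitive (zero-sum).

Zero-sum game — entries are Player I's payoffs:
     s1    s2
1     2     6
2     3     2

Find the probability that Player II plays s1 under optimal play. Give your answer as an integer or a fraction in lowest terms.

4/5

Row minima are 2 and 2, so Player I's maximin is 2; column maxima are 3 and 6, so Player II's minimax is 3. These differ, so the equilibrium is in mixed strategies.
Let Player II play s1 with probability q. Player I is indifferent when 2q + 6(1−q) = 3q + 2(1−q), giving q = 4/5.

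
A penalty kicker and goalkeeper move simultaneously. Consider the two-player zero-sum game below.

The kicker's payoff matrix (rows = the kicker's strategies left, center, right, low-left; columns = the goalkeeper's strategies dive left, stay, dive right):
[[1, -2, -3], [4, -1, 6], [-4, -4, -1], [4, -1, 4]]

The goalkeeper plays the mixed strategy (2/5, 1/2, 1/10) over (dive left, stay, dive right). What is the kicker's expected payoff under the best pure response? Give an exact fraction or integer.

left: (1)·(2/5) + (-2)·(1/2) + (-3)·(1/10) = -9/10.
center: (4)·(2/5) + (-1)·(1/2) + (6)·(1/10) = 17/10.
right: (-4)·(2/5) + (-4)·(1/2) + (-1)·(1/10) = -37/10.
low-left: (4)·(2/5) + (-1)·(1/2) + (4)·(1/10) = 3/2.
The best pure response is center with expected payoff 17/10.

17/10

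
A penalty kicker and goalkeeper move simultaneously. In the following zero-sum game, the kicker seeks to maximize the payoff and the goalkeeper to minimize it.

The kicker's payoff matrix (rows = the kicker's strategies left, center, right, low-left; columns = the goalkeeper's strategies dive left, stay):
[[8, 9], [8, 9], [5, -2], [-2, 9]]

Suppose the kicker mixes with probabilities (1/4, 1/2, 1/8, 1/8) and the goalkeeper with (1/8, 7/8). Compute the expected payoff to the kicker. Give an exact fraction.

239/32

Against (1/8, 7/8), each row's expected payoff is left: 71/8; center: 71/8; right: -9/8; low-left: 61/8.
Taking the (1/4, 1/2, 1/8, 1/8)-weighted average: (1/4)·(71/8) + (1/2)·(71/8) + (1/8)·(-9/8) + (1/8)·(61/8) = 239/32.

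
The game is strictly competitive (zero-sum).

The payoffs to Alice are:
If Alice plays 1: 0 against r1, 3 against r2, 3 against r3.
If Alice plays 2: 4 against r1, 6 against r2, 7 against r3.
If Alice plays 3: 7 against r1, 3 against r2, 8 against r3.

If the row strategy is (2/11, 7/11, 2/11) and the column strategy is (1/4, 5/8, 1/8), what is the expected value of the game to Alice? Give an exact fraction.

425/88

Against (1/4, 5/8, 1/8), each row's expected payoff is 1: 9/4; 2: 45/8; 3: 37/8.
Taking the (2/11, 7/11, 2/11)-weighted average: (2/11)·(9/4) + (7/11)·(45/8) + (2/11)·(37/8) = 425/88.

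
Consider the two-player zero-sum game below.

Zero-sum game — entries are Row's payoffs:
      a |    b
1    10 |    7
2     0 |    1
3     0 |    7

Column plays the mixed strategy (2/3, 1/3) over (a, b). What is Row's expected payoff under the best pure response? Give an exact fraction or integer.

9

1: (10)·(2/3) + (7)·(1/3) = 9.
2: (0)·(2/3) + (1)·(1/3) = 1/3.
3: (0)·(2/3) + (7)·(1/3) = 7/3.
The best pure response is 1 with expected payoff 9.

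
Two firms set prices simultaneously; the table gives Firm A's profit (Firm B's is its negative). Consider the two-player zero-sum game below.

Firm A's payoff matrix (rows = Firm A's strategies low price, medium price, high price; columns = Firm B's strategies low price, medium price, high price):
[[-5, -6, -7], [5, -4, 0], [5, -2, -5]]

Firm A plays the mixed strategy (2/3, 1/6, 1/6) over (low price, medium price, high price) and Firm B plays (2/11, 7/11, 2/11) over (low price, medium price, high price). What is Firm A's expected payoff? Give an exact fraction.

Against (2/11, 7/11, 2/11), each row's expected payoff is low price: -6; medium price: -18/11; high price: -14/11.
Taking the (2/3, 1/6, 1/6)-weighted average: (2/3)·(-6) + (1/6)·(-18/11) + (1/6)·(-14/11) = -148/33.

-148/33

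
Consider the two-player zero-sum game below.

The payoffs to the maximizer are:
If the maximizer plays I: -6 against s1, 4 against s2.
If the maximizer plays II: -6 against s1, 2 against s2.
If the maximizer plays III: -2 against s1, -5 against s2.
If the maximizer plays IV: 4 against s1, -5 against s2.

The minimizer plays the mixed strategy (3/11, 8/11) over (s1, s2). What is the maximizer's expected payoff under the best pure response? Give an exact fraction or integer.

14/11

I: (-6)·(3/11) + (4)·(8/11) = 14/11.
II: (-6)·(3/11) + (2)·(8/11) = -2/11.
III: (-2)·(3/11) + (-5)·(8/11) = -46/11.
IV: (4)·(3/11) + (-5)·(8/11) = -28/11.
The best pure response is I with expected payoff 14/11.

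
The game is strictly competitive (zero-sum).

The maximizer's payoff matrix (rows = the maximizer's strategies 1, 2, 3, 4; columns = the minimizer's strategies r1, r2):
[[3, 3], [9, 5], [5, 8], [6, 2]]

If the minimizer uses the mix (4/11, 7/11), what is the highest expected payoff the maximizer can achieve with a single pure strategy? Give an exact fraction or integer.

1: (3)·(4/11) + (3)·(7/11) = 3.
2: (9)·(4/11) + (5)·(7/11) = 71/11.
3: (5)·(4/11) + (8)·(7/11) = 76/11.
4: (6)·(4/11) + (2)·(7/11) = 38/11.
The best pure response is 3 with expected payoff 76/11.

76/11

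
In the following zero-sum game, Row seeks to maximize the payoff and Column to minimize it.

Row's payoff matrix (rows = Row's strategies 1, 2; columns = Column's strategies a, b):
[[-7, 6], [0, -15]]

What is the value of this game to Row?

-15/4

Row minima are -7 and -15, so Row's maximin is -7; column maxima are 0 and 6, so Column's minimax is 0. These differ, so the equilibrium is in mixed strategies.
Let Row play 1 with probability p. Column is indifferent when −7p = 6p − 15(1−p), giving p = 15/28.
Let Column play a with probability q. Row is indifferent when −7q + 6(1−q) = −15(1−q), giving q = 3/4.
The value is -7·(3/4) + (6)·(1/4) = -15/4.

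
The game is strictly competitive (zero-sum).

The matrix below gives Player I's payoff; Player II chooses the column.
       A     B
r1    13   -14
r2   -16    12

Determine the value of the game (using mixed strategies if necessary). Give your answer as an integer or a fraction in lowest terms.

-68/55

Row minima are -14 and -16, so Player I's maximin is -14; column maxima are 13 and 12, so Player II's minimax is 12. These differ, so the equilibrium is in mixed strategies.
Let Player I play r1 with probability p. Player II is indifferent when 13p − 16(1−p) = −14p + 12(1−p), giving p = 28/55.
Let Player II play A with probability q. Player I is indifferent when 13q − 14(1−q) = −16q + 12(1−q), giving q = 26/55.
The value is 13·(26/55) + (-14)·(29/55) = -68/55.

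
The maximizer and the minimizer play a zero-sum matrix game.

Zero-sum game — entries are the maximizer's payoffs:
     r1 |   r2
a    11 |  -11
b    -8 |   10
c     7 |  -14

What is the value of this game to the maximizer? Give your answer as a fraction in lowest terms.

Row c is strictly dominated by row a, so the maximizer never plays it.
The remaining 2×2 game on (a, b) × (r1, r2) has no saddle point. Let the maximizer play a with probability p; indifference gives 11p − 8(1−p) = −11p + 10(1−p), so p = 9/20.
Similarly the minimizer's optimal q on r1 is 21/40, and the value is 11·(21/40) + (-11)·(19/40) = 11/20.

11/20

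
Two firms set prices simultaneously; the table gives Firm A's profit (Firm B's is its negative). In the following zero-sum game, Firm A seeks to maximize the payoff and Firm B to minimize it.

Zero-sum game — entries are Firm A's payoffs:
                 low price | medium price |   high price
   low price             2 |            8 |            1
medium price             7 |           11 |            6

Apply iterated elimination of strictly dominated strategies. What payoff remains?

Row low price is strictly dominated by row medium price (7>2, 11>8, 6>1); eliminate low price.
Column low price is strictly dominated by high price for Firm B (6<7); eliminate low price.
Column medium price is strictly dominated by high price for Firm B (6<11); eliminate medium price.
Only (medium price, high price) remains, with payoff 6.

6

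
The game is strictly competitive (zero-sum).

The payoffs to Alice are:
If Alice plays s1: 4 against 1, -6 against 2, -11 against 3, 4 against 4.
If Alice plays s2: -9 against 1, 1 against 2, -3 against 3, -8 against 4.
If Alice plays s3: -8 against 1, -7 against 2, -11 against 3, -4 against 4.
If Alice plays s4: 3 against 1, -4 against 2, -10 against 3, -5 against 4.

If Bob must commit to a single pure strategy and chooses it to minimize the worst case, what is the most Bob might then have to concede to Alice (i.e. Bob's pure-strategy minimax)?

The worst case (largest entry) in each column is 1: 4, 2: 1, 3: -3, 4: 4.
The best (smallest) of these is -3.

-3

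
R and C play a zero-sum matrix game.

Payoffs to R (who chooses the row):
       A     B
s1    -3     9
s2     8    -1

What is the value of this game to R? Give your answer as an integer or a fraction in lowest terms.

Row minima are -3 and -1, so R's maximin is -1; column maxima are 8 and 9, so C's minimax is 8. These differ, so the equilibrium is in mixed strategies.
Let R play s1 with probability p. C is indifferent when −3p + 8(1−p) = 9p − (1−p), giving p = 3/7.
Let C play A with probability q. R is indifferent when −3q + 9(1−q) = 8q − (1−q), giving q = 10/21.
The value is -3·(10/21) + (9)·(11/21) = 23/7.

23/7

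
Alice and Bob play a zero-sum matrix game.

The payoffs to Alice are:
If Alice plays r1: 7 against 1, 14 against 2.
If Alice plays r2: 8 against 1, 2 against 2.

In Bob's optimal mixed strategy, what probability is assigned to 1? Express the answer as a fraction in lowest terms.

12/13

Row minima are 7 and 2, so Alice's maximin is 7; column maxima are 8 and 14, so Bob's minimax is 8. These differ, so the equilibrium is in mixed strategies.
Let Bob play 1 with probability q. Alice is indifferent when 7q + 14(1−q) = 8q + 2(1−q), giving q = 12/13.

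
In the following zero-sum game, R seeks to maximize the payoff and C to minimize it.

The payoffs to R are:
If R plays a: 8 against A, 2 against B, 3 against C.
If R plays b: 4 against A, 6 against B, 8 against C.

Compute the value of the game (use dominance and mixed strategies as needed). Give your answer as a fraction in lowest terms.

Column C is strictly dominated by B for C (it gives R more in every row).
The remaining 2×2 game on (a, b) × (A, B) has no saddle point. Let R play a with probability p; indifference gives 8p + 4(1−p) = 2p + 6(1−p), so p = 1/4.
Similarly C's optimal q on A is 1/2, and the value is 8·(1/2) + (2)·(1/2) = 5.

5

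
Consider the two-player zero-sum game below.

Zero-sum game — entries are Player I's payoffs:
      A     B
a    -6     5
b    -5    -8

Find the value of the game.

-73/14

Row minima are -6 and -8, so Player I's maximin is -6; column maxima are -5 and 5, so Player II's minimax is -5. These differ, so the equilibrium is in mixed strategies.
Let Player I play a with probability p. Player II is indifferent when −6p − 5(1−p) = 5p − 8(1−p), giving p = 3/14.
Let Player II play A with probability q. Player I is indifferent when −6q + 5(1−q) = −5q − 8(1−q), giving q = 13/14.
The value is -6·(13/14) + (5)·(1/14) = -73/14.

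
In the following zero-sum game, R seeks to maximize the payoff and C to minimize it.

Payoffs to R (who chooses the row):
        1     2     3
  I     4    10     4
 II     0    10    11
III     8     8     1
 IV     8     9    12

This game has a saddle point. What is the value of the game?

8

Row minima: 4, 0, 1, 8 → R's maximin is 8.
Column maxima: 8, 10, 12 → C's minimax is 8.
They coincide at (IV, 1), so the value is 8.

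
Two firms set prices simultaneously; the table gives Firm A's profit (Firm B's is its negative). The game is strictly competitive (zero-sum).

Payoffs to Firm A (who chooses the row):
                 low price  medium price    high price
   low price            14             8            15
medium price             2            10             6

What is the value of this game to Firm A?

Column high price is strictly dominated by low price for Firm B (it gives Firm A more in every row).
The remaining 2×2 game on (low price, medium price) × (low price, medium price) has no saddle point. Let Firm A play low price with probability p; indifference gives 14p + 2(1−p) = 8p + 10(1−p), so p = 4/7.
Similarly Firm B's optimal q on low price is 1/7, and the value is 14·(1/7) + (8)·(6/7) = 62/7.

62/7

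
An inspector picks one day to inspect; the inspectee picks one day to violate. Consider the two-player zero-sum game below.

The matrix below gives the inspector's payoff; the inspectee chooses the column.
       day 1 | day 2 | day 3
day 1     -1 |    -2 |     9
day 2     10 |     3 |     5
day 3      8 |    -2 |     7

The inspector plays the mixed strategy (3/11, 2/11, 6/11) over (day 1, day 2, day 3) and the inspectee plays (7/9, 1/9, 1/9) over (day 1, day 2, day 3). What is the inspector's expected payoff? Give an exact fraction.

Against (7/9, 1/9, 1/9), each row's expected payoff is day 1: 0; day 2: 26/3; day 3: 61/9.
Taking the (3/11, 2/11, 6/11)-weighted average: (3/11)·(0) + (2/11)·(26/3) + (6/11)·(61/9) = 58/11.

58/11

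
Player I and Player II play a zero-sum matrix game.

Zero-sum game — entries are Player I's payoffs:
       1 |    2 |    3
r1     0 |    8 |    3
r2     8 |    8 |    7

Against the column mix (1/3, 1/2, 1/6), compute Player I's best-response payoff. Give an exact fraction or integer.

47/6

r1: (0)·(1/3) + (8)·(1/2) + (3)·(1/6) = 9/2.
r2: (8)·(1/3) + (8)·(1/2) + (7)·(1/6) = 47/6.
The best pure response is r2 with expected payoff 47/6.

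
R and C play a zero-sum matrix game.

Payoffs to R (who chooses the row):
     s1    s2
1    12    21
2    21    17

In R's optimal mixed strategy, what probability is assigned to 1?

4/13

Row minima are 12 and 17, so R's maximin is 17; column maxima are 21 and 21, so C's minimax is 21. These differ, so the equilibrium is in mixed strategies.
Let R play 1 with probability p. C is indifferent when 12p + 21(1−p) = 21p + 17(1−p), giving p = 4/13.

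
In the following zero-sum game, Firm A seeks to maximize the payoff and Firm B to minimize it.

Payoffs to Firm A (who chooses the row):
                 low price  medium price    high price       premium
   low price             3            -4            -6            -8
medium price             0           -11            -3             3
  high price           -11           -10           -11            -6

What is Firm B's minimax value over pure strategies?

The worst case (largest entry) in each column is low price: 3, medium price: -4, high price: -3, premium: 3.
The best (smallest) of these is -4.

-4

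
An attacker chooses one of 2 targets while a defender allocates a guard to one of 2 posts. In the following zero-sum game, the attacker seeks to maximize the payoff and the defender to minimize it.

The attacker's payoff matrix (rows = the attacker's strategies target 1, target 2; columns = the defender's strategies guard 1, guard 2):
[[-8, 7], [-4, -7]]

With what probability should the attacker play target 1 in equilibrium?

1/6

Row minima are -8 and -7, so the attacker's maximin is -7; column maxima are -4 and 7, so the defender's minimax is -4. These differ, so the equilibrium is in mixed strategies.
Let the attacker play target 1 with probability p. The defender is indifferent when −8p − 4(1−p) = 7p − 7(1−p), giving p = 1/6.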